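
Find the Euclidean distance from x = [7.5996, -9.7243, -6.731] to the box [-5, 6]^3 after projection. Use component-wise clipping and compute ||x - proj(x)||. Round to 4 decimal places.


Project each component onto [-5, 6].
clip(7.5996) = 6.0, clip(-9.7243) = -5.0, clip(-6.731) = -5.0
Projection = [6.0, -5.0, -5.0]
Squared diffs: [2.5587, 22.319, 2.9964]
Distance = sqrt(27.8741) = 5.2796


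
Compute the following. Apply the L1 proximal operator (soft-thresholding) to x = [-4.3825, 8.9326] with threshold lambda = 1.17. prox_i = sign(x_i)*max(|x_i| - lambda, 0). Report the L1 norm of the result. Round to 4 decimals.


Soft-thresholding with lambda = 1.17:
prox(-4.3825) = sign(-4.3825)*max(|-4.3825| - 1.17, 0) = -3.2125
prox(8.9326) = sign(8.9326)*max(|8.9326| - 1.17, 0) = 7.7626
prox(x) = [-3.2125, 7.7626]
||prox(x)||_1 = 3.2125 + 7.7626 = 10.9751


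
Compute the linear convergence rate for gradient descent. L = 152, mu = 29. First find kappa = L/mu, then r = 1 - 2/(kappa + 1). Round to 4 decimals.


Step 1: Compute the condition number.
kappa = L/mu = 152/29 = 5.2414
Step 2: Compute the convergence rate.
r = 1 - 2/(kappa + 1) = 1 - 2*mu/(L + mu) = (L - mu)/(L + mu) = 123/181 = 0.6796


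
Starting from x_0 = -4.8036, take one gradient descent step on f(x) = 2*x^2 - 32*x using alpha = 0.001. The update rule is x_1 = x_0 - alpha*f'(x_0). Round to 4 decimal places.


We compute the gradient at x_0 and apply the update.
f'(x) = 4*x - 32
f'(-4.8036) = 4*-4.8036 - 32 = -51.2144
x_1 = -4.8036 - 0.001*-51.2144 = -4.7524


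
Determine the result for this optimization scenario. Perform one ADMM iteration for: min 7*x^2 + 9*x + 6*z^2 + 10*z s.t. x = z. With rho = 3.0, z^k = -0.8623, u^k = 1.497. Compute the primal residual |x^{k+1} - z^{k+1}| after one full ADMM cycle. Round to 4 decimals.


ADMM iteration with rho = 3.0, z^k = -0.8623, u^k = 1.497
Step 1: x-update.
Minimize 7*x^2 + 9*x + (3.0/2)*(x + 0.8623 + 1.497)^2
FOC: (2*7 + 3.0)*x = -9 + 3.0*(-0.8623 - 1.497)
x^{k+1} = -0.9458
Step 2: z-update.
Minimize 6*z^2 + 10*z + (3.0/2)*(-0.9458 - z + 1.497)^2
FOC: (2*6 + 3.0)*z = -10 + 3.0*(-0.9458 + 1.497)
z^{k+1} = -0.5564
Step 3: u-update.
u^{k+1} = 1.497 - 0.9458 + 0.5564 = 1.1077
Step 4: Primal residual = |-0.9458 + 0.5564| = 0.3893


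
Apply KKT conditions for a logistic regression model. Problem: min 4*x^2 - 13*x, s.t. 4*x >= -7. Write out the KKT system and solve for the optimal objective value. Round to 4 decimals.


Step 1: Try lambda = 0 (constraint inactive).
Stationarity: 2*4*x - 13 = 0
x* = 13/(2*4) = 1.625
Check constraint: 4*1.625 = 6.5 >= -7 -- satisfied.
Step 2: Compute optimal value.
f(x*) = 4*1.625^2 - 13*1.625 = -10.5625


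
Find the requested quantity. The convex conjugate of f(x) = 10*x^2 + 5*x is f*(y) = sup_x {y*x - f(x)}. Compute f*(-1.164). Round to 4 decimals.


f*(y) = sup_x {y*x - a*x^2 - b*x} = sup_x {(y-b)*x - a*x^2}
FOC: (y - b) - 2a*x = 0 => x* = (y - b)/(2a)
x* = (-1.164 - 5)/(2*10) = -0.3082
f*(-1.164) = (y-b)^2/(4a) = (-1.164 - 5)^2/(4*10)
= 37.9949/40 = 0.9499


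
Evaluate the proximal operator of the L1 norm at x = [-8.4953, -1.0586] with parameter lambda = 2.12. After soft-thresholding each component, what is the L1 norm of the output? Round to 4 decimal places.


Soft-thresholding with lambda = 2.12:
prox(-8.4953) = sign(-8.4953)*max(|-8.4953| - 2.12, 0) = -6.3753
prox(-1.0586) = sign(-1.0586)*max(|-1.0586| - 2.12, 0) = 0.0
prox(x) = [-6.3753, 0.0]
||prox(x)||_1 = 6.3753 + 0.0 = 6.3753


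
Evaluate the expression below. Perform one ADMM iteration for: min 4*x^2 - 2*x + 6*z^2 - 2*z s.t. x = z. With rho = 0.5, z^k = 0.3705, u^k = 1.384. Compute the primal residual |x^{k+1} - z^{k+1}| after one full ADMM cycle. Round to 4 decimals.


ADMM iteration with rho = 0.5, z^k = 0.3705, u^k = 1.384
Step 1: x-update.
Minimize 4*x^2 - 2*x + (0.5/2)*(x - 0.3705 + 1.384)^2
FOC: (2*4 + 0.5)*x = 2 + 0.5*(0.3705 - 1.384)
x^{k+1} = 0.1757
Step 2: z-update.
Minimize 6*z^2 - 2*z + (0.5/2)*(0.1757 - z + 1.384)^2
FOC: (2*6 + 0.5)*z = 2 + 0.5*(0.1757 + 1.384)
z^{k+1} = 0.2224
Step 3: u-update.
u^{k+1} = 1.384 + 0.1757 - 0.2224 = 1.3373
Step 4: Primal residual = |0.1757 - 0.2224| = 0.0467


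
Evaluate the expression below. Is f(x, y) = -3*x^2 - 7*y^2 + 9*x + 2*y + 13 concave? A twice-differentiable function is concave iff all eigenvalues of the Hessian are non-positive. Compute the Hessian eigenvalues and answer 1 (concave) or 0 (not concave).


The Hessian of f(x,y) = -3*x^2 - 7*y^2 + 9*x + 2*y + 13 is:
H = [[-6, 0], [0, -14]]
Trace = -6 - 14 = -20
Determinant = -6*-14 - (0)^2 = 84
Discriminant = (-20)^2 - 4*84 = 64.0
Eigenvalues: lambda_1 = -14.0, lambda_2 = -6.0
The function is concave.

1


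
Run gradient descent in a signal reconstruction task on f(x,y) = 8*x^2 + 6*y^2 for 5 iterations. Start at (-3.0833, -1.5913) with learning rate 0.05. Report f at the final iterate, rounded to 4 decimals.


Gradient descent on f(x,y) = 8*x^2 + 6*y^2.
Starting point: (-3.0833, -1.5913), alpha = 0.05
Step 1: grad_x = 2*8*-3.0833 = -49.3328, grad_y = 2*6*-1.5913 = -19.0956
  x_1 = -3.0833 - 0.05*-49.3328 = -0.6167
  y_1 = -1.5913 - 0.05*-19.0956 = -0.6365
Step 2: grad_x = 2*8*-0.6167 = -9.8666, grad_y = 2*6*-0.6365 = -7.6382
  x_2 = -0.6167 - 0.05*-9.8666 = -0.1233
  y_2 = -0.6365 - 0.05*-7.6382 = -0.2546
Step 3: grad_x = 2*8*-0.1233 = -1.9733, grad_y = 2*6*-0.2546 = -3.0553
  x_3 = -0.1233 - 0.05*-1.9733 = -0.0247
  y_3 = -0.2546 - 0.05*-3.0553 = -0.1018
Step 4: grad_x = 2*8*-0.0247 = -0.3947, grad_y = 2*6*-0.1018 = -1.2221
  x_4 = -0.0247 - 0.05*-0.3947 = -0.0049
  y_4 = -0.1018 - 0.05*-1.2221 = -0.0407
Step 5: grad_x = 2*8*-0.0049 = -0.0789, grad_y = 2*6*-0.0407 = -0.4888
  x_5 = -0.0049 - 0.05*-0.0789 = -0.001
  y_5 = -0.0407 - 0.05*-0.4888 = -0.0163
f(-0.001, -0.0163) = 8*(-0.001)^2 + 6*(-0.0163)^2 = 0.0016


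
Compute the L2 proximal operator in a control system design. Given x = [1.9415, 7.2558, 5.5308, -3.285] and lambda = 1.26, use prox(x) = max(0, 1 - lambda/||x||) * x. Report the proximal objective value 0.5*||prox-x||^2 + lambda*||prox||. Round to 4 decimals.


Step 1: Compute ||x||.
||x|| = 9.8892
Step 2: Compute scaling factor.
scale = max(0, 1 - 1.26/9.8892) = 0.8726
Step 3: prox(x) = [1.6941, 6.3313, 4.8261, -2.8665]
||prox(x)|| = 8.6292
Step 4: Proximal objective.
0.5*||prox-x||^2 = 0.7938
lambda*||prox|| = 10.8728
Total = 11.6666


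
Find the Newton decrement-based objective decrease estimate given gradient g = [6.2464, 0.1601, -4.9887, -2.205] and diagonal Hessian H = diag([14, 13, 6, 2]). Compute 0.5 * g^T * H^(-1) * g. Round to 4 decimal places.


Step 1: H is diagonal, so H^(-1) * g = [0.4462, 0.0123, -0.8315, -1.1025].
Step 2: g^T H^(-1) g = sum_i g_i^2 / H_ii
  = (6.2464)^2/14 + (0.1601)^2/13 + (-4.9887)^2/6 + (-2.205)^2/2
  = 2.787 + 0.002 + 4.1479 + 2.431 = 9.3678
Step 3: Objective decrease = 0.5 * g^T H^(-1) g = 4.6839


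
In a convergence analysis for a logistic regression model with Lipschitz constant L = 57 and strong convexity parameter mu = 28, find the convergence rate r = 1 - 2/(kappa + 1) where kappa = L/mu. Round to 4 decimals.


Step 1: Compute the condition number.
kappa = L/mu = 57/28 = 2.0357
Step 2: Compute the convergence rate.
r = 1 - 2/(kappa + 1) = 1 - 2*mu/(L + mu) = (L - mu)/(L + mu) = 29/85 = 0.3412


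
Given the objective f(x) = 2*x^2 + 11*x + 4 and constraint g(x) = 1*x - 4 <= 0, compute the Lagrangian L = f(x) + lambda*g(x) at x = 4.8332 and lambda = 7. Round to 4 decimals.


Step 1: Evaluate f(x).
f(4.8332) = 2*4.8332^2 + 11*4.8332 + 4 = 103.8848
Step 2: Evaluate g(x).
g(4.8332) = 1*4.8332 - 4 = 0.8332
Step 3: Compute Lagrangian.
L = 103.8848 + 7*0.8332 = 109.7172


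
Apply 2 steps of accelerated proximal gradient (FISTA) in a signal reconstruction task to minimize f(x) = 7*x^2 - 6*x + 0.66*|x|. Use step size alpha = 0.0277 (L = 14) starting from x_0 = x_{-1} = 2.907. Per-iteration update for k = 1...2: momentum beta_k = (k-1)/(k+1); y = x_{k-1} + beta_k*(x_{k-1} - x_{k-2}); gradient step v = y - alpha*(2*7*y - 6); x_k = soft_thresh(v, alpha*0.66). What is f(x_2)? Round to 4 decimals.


FISTA on f(x) = 7*x^2 - 6*x + 0.66*|x|
L = 14, alpha = 0.0277
Iteration 1: beta = 0.0, y = 2.907 + 0.0*(2.907 - 2.907) = 2.907
  grad(y) = 34.698, v = y - alpha*grad = 1.9459
  prox(v) = soft_thresh(1.9459, 0.0183) = 1.9276
Iteration 2: beta = 0.3333, y = 1.9276 + 0.3333*(1.9276 - 2.907) = 1.6011
  grad(y) = 16.4156, v = y - alpha*grad = 1.1464
  prox(v) = soft_thresh(1.1464, 0.0183) = 1.1281
f(x_2) = 7*1.1281^2 - 6*1.1281 + 0.66*|1.1281| = 2.8844


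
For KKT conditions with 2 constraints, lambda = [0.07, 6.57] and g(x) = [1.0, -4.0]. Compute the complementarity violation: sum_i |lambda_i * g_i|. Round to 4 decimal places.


KKT complementary slackness check:
lambda_1 * g_1 = 0.07 * 1.0 = 0.07
lambda_2 * g_2 = 6.57 * -4.0 = -26.28
Total violation = 0.07 + 26.28 = 26.35


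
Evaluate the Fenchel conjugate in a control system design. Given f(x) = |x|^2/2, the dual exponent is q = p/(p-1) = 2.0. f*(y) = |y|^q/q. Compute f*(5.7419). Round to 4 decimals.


The conjugate exponent q satisfies 1/p + 1/q = 1.
p = 2, so q = 2/(2 - 1) = 2.0
|y|^q = 5.7419^2.0 = 32.9694
f*(5.7419) = 32.9694 / 2.0 = 16.4847


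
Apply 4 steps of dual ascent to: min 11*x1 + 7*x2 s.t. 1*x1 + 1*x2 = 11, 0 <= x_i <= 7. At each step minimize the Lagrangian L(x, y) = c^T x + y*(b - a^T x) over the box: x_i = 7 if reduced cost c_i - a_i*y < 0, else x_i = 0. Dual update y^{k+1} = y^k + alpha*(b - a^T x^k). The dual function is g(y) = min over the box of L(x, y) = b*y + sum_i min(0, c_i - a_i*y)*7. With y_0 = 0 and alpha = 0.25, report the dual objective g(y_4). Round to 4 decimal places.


Dual ascent for LP: min 11*x1 + 7*x2, 1*x1 + 1*x2 = 11, 0 <= x_i <= 7
Step 1: y^k = 0.0, reduced costs: (11.0, 7.0)
  x^k = (0.0, 0.0), subgradient = b - a^T x = 11.0
  y^{k+1} = 0.0 + 0.25*11.0 = 2.75
Step 2: y^k = 2.75, reduced costs: (8.25, 4.25)
  x^k = (0.0, 0.0), subgradient = b - a^T x = 11.0
  y^{k+1} = 2.75 + 0.25*11.0 = 5.5
Step 3: y^k = 5.5, reduced costs: (5.5, 1.5)
  x^k = (0.0, 0.0), subgradient = b - a^T x = 11.0
  y^{k+1} = 5.5 + 0.25*11.0 = 8.25
Step 4: y^k = 8.25, reduced costs: (2.75, -1.25)
  x^k = (0.0, 7.0), subgradient = b - a^T x = 4.0
  y^{k+1} = 8.25 + 0.25*4.0 = 9.25
Dual objective at y_4 = 9.25: reduced costs (1.75, -2.25), box minimizer x = (0.0, 7.0)
g(y_4) = b*y + (c1 - a1*y)*x1 + (c2 - a2*y)*x2 = 11*9.25 + 1.75*0.0 + (-2.25)*7.0 = 101.75 + 0.0 - 15.75 = 86.0


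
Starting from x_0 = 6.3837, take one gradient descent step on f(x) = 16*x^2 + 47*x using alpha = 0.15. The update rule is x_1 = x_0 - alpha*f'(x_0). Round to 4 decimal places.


We compute the gradient at x_0 and apply the update.
f'(x) = 32*x + 47
f'(6.3837) = 32*6.3837 + 47 = 251.2784
x_1 = 6.3837 - 0.15*251.2784 = -31.3081


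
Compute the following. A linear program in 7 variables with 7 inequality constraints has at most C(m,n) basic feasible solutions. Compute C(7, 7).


Each vertex corresponds to some choice of n active constraints out of m, so the number of vertices is at most C(m, n) = m! / (n!(m-n)!).
m = 7, n = 7
Numerator: 7 * 6 * 5 * 4 * 3 * 2 * 1
Denominator: 7! = 5040
C(7, 7) = 1


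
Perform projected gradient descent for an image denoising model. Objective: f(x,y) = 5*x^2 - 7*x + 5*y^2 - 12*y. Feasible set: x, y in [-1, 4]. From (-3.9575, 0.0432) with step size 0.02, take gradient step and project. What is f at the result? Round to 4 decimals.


Step 1: Compute gradient at (-3.9575, 0.0432).
grad_x = 2*5*-3.9575 - 7 = -46.575
grad_y = 2*5*0.0432 - 12 = -11.568
Step 2: Gradient step.
x_raw = -3.9575 - 0.02*-46.575 = -3.026
y_raw = 0.0432 - 0.02*-11.568 = 0.2746
Step 3: Project onto [-1, 4].
x_proj = clip(-3.026) = -1.0
y_proj = clip(0.2746) = 0.2746
Step 4: Evaluate f.
f(-1.0, 0.2746) = 9.0822


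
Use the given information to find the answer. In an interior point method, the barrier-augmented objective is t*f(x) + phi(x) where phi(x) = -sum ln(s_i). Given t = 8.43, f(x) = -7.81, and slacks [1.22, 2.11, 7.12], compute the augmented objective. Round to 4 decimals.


Step 1: Compute log-barrier.
ln values: [0.1989, 0.7467, 1.9629]
phi = -(0.1989 + 0.7467 + 1.9629) = -2.9084
Step 2: Compute augmented objective.
t*f(x) = 8.43*-7.81 = -65.8383
Total = -65.8383 - 2.9084 = -68.7467


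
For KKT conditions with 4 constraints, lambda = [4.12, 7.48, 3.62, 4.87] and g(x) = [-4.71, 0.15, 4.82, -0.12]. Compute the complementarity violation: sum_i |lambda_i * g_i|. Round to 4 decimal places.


KKT complementary slackness check:
lambda_1 * g_1 = 4.12 * -4.71 = -19.4052
lambda_2 * g_2 = 7.48 * 0.15 = 1.122
lambda_3 * g_3 = 3.62 * 4.82 = 17.4484
lambda_4 * g_4 = 4.87 * -0.12 = -0.5844
Total violation = 19.4052 + 1.122 + 17.4484 + 0.5844 = 38.56


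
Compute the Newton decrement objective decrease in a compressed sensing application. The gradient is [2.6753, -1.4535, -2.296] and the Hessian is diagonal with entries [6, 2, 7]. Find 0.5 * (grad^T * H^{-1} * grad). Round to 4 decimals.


Step 1: H is diagonal, so H^(-1) * g = [0.4459, -0.7268, -0.328].
Step 2: g^T H^(-1) g = sum_i g_i^2 / H_ii
  = (2.6753)^2/6 + (-1.4535)^2/2 + (-2.296)^2/7
  = 1.1929 + 1.0563 + 0.7531 = 3.0023
Step 3: Objective decrease = 0.5 * g^T H^(-1) g = 1.5011


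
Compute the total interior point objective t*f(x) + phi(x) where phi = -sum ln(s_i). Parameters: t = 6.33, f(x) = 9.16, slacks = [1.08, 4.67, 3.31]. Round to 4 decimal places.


Step 1: Compute log-barrier.
ln values: [0.077, 1.5412, 1.1969]
phi = -(0.077 + 1.5412 + 1.1969) = -2.8151
Step 2: Compute augmented objective.
t*f(x) = 6.33*9.16 = 57.9828
Total = 57.9828 - 2.8151 = 55.1677


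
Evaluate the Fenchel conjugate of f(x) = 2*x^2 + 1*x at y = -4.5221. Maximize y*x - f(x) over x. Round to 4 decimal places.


f*(y) = sup_x {y*x - a*x^2 - b*x} = sup_x {(y-b)*x - a*x^2}
FOC: (y - b) - 2a*x = 0 => x* = (y - b)/(2a)
x* = (-4.5221 - 1)/(2*2) = -1.3805
f*(-4.5221) = (y-b)^2/(4a) = (-4.5221 - 1)^2/(4*2)
= 30.4936/8 = 3.8117


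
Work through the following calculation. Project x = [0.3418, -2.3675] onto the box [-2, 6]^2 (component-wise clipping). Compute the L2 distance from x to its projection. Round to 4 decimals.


Project each component onto [-2, 6].
clip(0.3418) = 0.3418, clip(-2.3675) = -2.0
Projection = [0.3418, -2.0]
Squared diffs: [0.0, 0.1351]
Distance = sqrt(0.1351) = 0.3675


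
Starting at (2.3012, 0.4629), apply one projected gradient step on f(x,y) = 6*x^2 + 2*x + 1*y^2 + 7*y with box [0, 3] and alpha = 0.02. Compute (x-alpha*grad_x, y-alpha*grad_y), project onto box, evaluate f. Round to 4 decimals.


Step 1: Compute gradient at (2.3012, 0.4629).
grad_x = 2*6*2.3012 + 2 = 29.6144
grad_y = 2*1*0.4629 + 7 = 7.9258
Step 2: Gradient step.
x_raw = 2.3012 - 0.02*29.6144 = 1.7089
y_raw = 0.4629 - 0.02*7.9258 = 0.3044
Step 3: Project onto [0, 3].
x_proj = clip(1.7089) = 1.7089
y_proj = clip(0.3044) = 0.3044
Step 4: Evaluate f.
f(1.7089, 0.3044) = 23.1634


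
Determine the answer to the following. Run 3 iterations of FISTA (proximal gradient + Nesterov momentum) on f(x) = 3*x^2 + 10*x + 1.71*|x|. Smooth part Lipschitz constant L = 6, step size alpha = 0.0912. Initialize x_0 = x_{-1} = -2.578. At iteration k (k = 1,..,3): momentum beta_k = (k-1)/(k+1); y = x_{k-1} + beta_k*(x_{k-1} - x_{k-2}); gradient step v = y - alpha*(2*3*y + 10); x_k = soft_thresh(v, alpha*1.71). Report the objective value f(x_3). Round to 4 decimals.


FISTA on f(x) = 3*x^2 + 10*x + 1.71*|x|
L = 6, alpha = 0.0912
Iteration 1: beta = 0.0, y = -2.578 + 0.0*(-2.578 + 2.578) = -2.578
  grad(y) = -5.468, v = y - alpha*grad = -2.0793
  prox(v) = soft_thresh(-2.0793, 0.156) = -1.9234
Iteration 2: beta = 0.3333, y = -1.9234 + 0.3333*(-1.9234 + 2.578) = -1.7052
  grad(y) = -0.2309, v = y - alpha*grad = -1.6841
  prox(v) = soft_thresh(-1.6841, 0.156) = -1.5281
Iteration 3: beta = 0.5, y = -1.5281 + 0.5*(-1.5281 + 1.9234) = -1.3305
  grad(y) = 2.0168, v = y - alpha*grad = -1.5145
  prox(v) = soft_thresh(-1.5145, 0.156) = -1.3585
f(x_3) = 3*(-1.3585)^2 + 10*(-1.3585) + 1.71*|-1.3585| = -5.7254


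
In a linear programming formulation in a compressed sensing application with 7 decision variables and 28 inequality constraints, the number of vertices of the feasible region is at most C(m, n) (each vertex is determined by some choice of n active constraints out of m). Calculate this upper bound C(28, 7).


Each vertex corresponds to some choice of n active constraints out of m, so the number of vertices is at most C(m, n) = m! / (n!(m-n)!).
m = 28, n = 7
Numerator: 28 * 27 * 26 * 25 * 24 * 23 * 22
Denominator: 7! = 5040
C(28, 7) = 1184040


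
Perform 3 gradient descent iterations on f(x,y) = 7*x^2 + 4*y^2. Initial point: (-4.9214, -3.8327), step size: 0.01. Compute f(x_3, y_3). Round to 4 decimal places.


Gradient descent on f(x,y) = 7*x^2 + 4*y^2.
Starting point: (-4.9214, -3.8327), alpha = 0.01
Step 1: grad_x = 2*7*-4.9214 = -68.8996, grad_y = 2*4*-3.8327 = -30.6616
  x_1 = -4.9214 - 0.01*-68.8996 = -4.2324
  y_1 = -3.8327 - 0.01*-30.6616 = -3.5261
Step 2: grad_x = 2*7*-4.2324 = -59.2537, grad_y = 2*4*-3.5261 = -28.2087
  x_2 = -4.2324 - 0.01*-59.2537 = -3.6399
  y_2 = -3.5261 - 0.01*-28.2087 = -3.244
Step 3: grad_x = 2*7*-3.6399 = -50.9581, grad_y = 2*4*-3.244 = -25.952
  x_3 = -3.6399 - 0.01*-50.9581 = -3.1303
  y_3 = -3.244 - 0.01*-25.952 = -2.9845
f(-3.1303, -2.9845) = 7*(-3.1303)^2 + 4*(-2.9845)^2 = 104.2193


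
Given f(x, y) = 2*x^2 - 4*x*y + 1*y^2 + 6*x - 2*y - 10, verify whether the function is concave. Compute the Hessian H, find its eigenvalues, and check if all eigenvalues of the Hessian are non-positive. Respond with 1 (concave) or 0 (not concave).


The Hessian of f(x,y) = 2*x^2 - 4*x*y + 1*y^2 + 6*x - 2*y - 10 is:
H = [[4, -4], [-4, 2]]
Trace = 4 + 2 = 6
Determinant = 4*2 - (-4)^2 = -8
Discriminant = (6)^2 - 4*-8 = 68.0
Eigenvalues: lambda_1 = -1.1231, lambda_2 = 7.1231
The function is not concave.

0


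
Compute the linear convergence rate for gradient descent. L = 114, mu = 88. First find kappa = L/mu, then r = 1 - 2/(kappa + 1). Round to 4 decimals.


Step 1: Compute the condition number.
kappa = L/mu = 114/88 = 1.2955
Step 2: Compute the convergence rate.
r = 1 - 2/(kappa + 1) = 1 - 2*mu/(L + mu) = (L - mu)/(L + mu) = 26/202 = 0.1287


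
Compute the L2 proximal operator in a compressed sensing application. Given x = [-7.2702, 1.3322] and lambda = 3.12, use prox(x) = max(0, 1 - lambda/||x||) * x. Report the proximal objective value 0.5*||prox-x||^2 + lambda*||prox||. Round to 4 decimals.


Step 1: Compute ||x||.
||x|| = 7.3912
Step 2: Compute scaling factor.
scale = max(0, 1 - 3.12/7.3912) = 0.5779
Step 3: prox(x) = [-4.2013, 0.7699]
||prox(x)|| = 4.2712
Step 4: Proximal objective.
0.5*||prox-x||^2 = 4.8672
lambda*||prox|| = 13.3261
Total = 18.1935


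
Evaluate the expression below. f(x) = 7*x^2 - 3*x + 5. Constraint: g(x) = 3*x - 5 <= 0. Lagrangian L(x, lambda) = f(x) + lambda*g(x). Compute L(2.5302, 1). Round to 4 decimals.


Step 1: Evaluate f(x).
f(2.5302) = 7*2.5302^2 - 3*2.5302 + 5 = 42.2228
Step 2: Evaluate g(x).
g(2.5302) = 3*2.5302 - 5 = 2.5906
Step 3: Compute Lagrangian.
L = 42.2228 + 1*2.5906 = 44.8134


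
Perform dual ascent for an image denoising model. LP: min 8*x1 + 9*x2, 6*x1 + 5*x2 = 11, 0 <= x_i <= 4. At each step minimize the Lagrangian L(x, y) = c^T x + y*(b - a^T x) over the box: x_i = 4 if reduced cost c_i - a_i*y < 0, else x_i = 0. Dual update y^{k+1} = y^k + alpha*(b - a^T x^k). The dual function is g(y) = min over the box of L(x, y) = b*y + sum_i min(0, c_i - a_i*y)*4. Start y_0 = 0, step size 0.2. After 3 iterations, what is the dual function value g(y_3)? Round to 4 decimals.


Dual ascent for LP: min 8*x1 + 9*x2, 6*x1 + 5*x2 = 11, 0 <= x_i <= 4
Step 1: y^k = 0.0, reduced costs: (8.0, 9.0)
  x^k = (0.0, 0.0), subgradient = b - a^T x = 11.0
  y^{k+1} = 0.0 + 0.2*11.0 = 2.2
Step 2: y^k = 2.2, reduced costs: (-5.2, -2.0)
  x^k = (4.0, 4.0), subgradient = b - a^T x = -33.0
  y^{k+1} = 2.2 + 0.2*-33.0 = -4.4
Step 3: y^k = -4.4, reduced costs: (34.4, 31.0)
  x^k = (0.0, 0.0), subgradient = b - a^T x = 11.0
  y^{k+1} = -4.4 + 0.2*11.0 = -2.2
Dual objective at y_3 = -2.2: reduced costs (21.2, 20.0), box minimizer x = (0.0, 0.0)
g(y_3) = b*y + (c1 - a1*y)*x1 + (c2 - a2*y)*x2 = 11*(-2.2) + 21.2*0.0 + 20.0*0.0 = -24.2 + 0.0 + 0.0 = -24.2


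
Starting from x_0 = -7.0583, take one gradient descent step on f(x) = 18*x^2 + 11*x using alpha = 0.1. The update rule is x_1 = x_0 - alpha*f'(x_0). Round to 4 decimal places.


We compute the gradient at x_0 and apply the update.
f'(x) = 36*x + 11
f'(-7.0583) = 36*-7.0583 + 11 = -243.0988
x_1 = -7.0583 - 0.1*-243.0988 = 17.2516


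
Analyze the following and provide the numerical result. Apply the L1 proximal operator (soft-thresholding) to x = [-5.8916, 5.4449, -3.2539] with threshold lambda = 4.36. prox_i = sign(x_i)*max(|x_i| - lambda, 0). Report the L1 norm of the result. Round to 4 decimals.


Soft-thresholding with lambda = 4.36:
prox(-5.8916) = sign(-5.8916)*max(|-5.8916| - 4.36, 0) = -1.5316
prox(5.4449) = sign(5.4449)*max(|5.4449| - 4.36, 0) = 1.0849
prox(-3.2539) = sign(-3.2539)*max(|-3.2539| - 4.36, 0) = 0.0
prox(x) = [-1.5316, 1.0849, 0.0]
||prox(x)||_1 = 1.5316 + 1.0849 + 0.0 = 2.6165


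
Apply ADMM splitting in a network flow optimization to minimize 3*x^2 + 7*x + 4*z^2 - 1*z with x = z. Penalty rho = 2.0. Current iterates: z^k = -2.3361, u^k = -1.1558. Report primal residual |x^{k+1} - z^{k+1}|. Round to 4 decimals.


ADMM iteration with rho = 2.0, z^k = -2.3361, u^k = -1.1558
Step 1: x-update.
Minimize 3*x^2 + 7*x + (2.0/2)*(x + 2.3361 - 1.1558)^2
FOC: (2*3 + 2.0)*x = -7 + 2.0*(-2.3361 + 1.1558)
x^{k+1} = -1.1701
Step 2: z-update.
Minimize 4*z^2 - 1*z + (2.0/2)*(-1.1701 - z - 1.1558)^2
FOC: (2*4 + 2.0)*z = 1 + 2.0*(-1.1701 - 1.1558)
z^{k+1} = -0.3652
Step 3: u-update.
u^{k+1} = -1.1558 - 1.1701 + 0.3652 = -1.9607
Step 4: Primal residual = |-1.1701 + 0.3652| = 0.8049


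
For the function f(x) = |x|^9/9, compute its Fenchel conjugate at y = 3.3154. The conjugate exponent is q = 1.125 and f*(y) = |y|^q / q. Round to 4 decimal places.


The conjugate exponent q satisfies 1/p + 1/q = 1.
p = 9, so q = 9/(9 - 1) = 1.125
|y|^q = 3.3154^1.125 = 3.8513
f*(3.3154) = 3.8513 / 1.125 = 3.4233


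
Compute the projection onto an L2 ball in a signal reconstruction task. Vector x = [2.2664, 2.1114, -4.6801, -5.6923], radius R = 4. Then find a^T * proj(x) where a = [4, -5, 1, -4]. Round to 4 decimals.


Step 1: Compute ||x|| (intermediates to 6 decimals).
||x|| = sqrt(2.2664^2 + 2.1114^2 + (-4.6801)^2 + (-5.6923)^2) = 7.99376
Step 2: Project.
Since ||x|| > R, scale = R/||x|| = 4/7.99376 = 0.50039, proj(x) = scale * x
proj(x) = [1.134084, 1.056523, -2.341875, -2.84837]
Step 3: Dot product.
a^T * proj(x) = 4*1.134084 - 5*1.056523 + 1*(-2.341875) - 4*(-2.84837) = 8.3053


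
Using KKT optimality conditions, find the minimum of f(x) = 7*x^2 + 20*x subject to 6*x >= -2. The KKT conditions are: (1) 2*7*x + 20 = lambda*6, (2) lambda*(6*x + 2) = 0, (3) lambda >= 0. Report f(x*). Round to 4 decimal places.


Step 1: Try lambda = 0 (constraint inactive).
x_unc = -20/(2*7) = -1.4286
Check: 6*-1.4286 = -8.5716 < -2 -- violated!
Step 2: Constraint must be active: 6*x = -2
x* = -2/6 = -1/3 = -0.3333 (rounded; the exact value -1/3 is used below)
lambda = (2*7*(-1/3) + 20)/6 = 2.5556
Step 3: Compute optimal value.
f(x*) = 7*(-1/3)^2 + 20*(-1/3) = -5.8889


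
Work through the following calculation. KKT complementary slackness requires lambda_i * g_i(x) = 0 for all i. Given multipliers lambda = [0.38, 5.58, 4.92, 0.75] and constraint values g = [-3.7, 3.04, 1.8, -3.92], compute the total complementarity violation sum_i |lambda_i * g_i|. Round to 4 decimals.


KKT complementary slackness check:
lambda_1 * g_1 = 0.38 * -3.7 = -1.406
lambda_2 * g_2 = 5.58 * 3.04 = 16.9632
lambda_3 * g_3 = 4.92 * 1.8 = 8.856
lambda_4 * g_4 = 0.75 * -3.92 = -2.94
Total violation = 1.406 + 16.9632 + 8.856 + 2.94 = 30.1652


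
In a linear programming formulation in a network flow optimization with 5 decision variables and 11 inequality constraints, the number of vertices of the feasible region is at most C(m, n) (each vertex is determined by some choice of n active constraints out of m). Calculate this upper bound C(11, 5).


Each vertex corresponds to some choice of n active constraints out of m, so the number of vertices is at most C(m, n) = m! / (n!(m-n)!).
m = 11, n = 5
Numerator: 11 * 10 * 9 * 8 * 7
Denominator: 5! = 120
C(11, 5) = 462


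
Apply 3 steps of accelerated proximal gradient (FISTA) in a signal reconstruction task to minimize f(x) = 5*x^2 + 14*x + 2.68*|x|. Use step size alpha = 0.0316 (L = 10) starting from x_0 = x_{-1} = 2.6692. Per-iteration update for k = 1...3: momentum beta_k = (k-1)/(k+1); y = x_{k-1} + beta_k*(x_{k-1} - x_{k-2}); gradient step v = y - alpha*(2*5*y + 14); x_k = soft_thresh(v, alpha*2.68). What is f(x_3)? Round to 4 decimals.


FISTA on f(x) = 5*x^2 + 14*x + 2.68*|x|
L = 10, alpha = 0.0316
Iteration 1: beta = 0.0, y = 2.6692 + 0.0*(2.6692 - 2.6692) = 2.6692
  grad(y) = 40.692, v = y - alpha*grad = 1.3833
  prox(v) = soft_thresh(1.3833, 0.0847) = 1.2986
Iteration 2: beta = 0.3333, y = 1.2986 + 0.3333*(1.2986 - 2.6692) = 0.8418
  grad(y) = 22.4179, v = y - alpha*grad = 0.1334
  prox(v) = soft_thresh(0.1334, 0.0847) = 0.0487
Iteration 3: beta = 0.5, y = 0.0487 + 0.5*(0.0487 - 1.2986) = -0.5763
  grad(y) = 8.2373, v = y - alpha*grad = -0.8366
  prox(v) = soft_thresh(-0.8366, 0.0847) = -0.7519
f(x_3) = 5*(-0.7519)^2 + 14*(-0.7519) + 2.68*|-0.7519| = -5.6847


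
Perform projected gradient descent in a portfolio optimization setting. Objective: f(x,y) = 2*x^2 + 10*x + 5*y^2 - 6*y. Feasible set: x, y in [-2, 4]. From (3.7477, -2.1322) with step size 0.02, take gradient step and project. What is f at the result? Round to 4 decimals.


Step 1: Compute gradient at (3.7477, -2.1322).
grad_x = 2*2*3.7477 + 10 = 24.9908
grad_y = 2*5*-2.1322 - 6 = -27.322
Step 2: Gradient step.
x_raw = 3.7477 - 0.02*24.9908 = 3.2479
y_raw = -2.1322 - 0.02*-27.322 = -1.5858
Step 3: Project onto [-2, 4].
x_proj = clip(3.2479) = 3.2479
y_proj = clip(-1.5858) = -1.5858
Step 4: Evaluate f.
f(3.2479, -1.5858) = 75.6641


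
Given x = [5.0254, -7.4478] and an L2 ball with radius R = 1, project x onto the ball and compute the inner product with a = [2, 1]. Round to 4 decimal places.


Step 1: Compute ||x|| (intermediates to 6 decimals).
||x|| = sqrt(5.0254^2 + (-7.4478)^2) = 8.984674
Step 2: Project.
Since ||x|| > R, scale = R/||x|| = 1/8.984674 = 0.111301, proj(x) = scale * x
proj(x) = [0.559332, -0.828948]
Step 3: Dot product.
a^T * proj(x) = 2*0.559332 + 1*(-0.828948) = 0.2897


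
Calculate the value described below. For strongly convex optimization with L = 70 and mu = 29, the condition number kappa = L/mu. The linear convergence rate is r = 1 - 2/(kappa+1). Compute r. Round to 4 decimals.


Step 1: Compute the condition number.
kappa = L/mu = 70/29 = 2.4138
Step 2: Compute the convergence rate.
r = 1 - 2/(kappa + 1) = 1 - 2*mu/(L + mu) = (L - mu)/(L + mu) = 41/99 = 0.4141


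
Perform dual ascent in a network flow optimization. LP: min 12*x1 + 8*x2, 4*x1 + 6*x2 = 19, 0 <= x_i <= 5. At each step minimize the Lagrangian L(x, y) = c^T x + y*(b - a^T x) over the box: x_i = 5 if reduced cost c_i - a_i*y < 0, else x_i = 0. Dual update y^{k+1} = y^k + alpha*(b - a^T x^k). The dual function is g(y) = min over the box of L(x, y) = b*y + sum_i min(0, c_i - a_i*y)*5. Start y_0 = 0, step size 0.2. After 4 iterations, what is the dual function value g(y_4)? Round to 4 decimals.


Dual ascent for LP: min 12*x1 + 8*x2, 4*x1 + 6*x2 = 19, 0 <= x_i <= 5
Step 1: y^k = 0.0, reduced costs: (12.0, 8.0)
  x^k = (0.0, 0.0), subgradient = b - a^T x = 19.0
  y^{k+1} = 0.0 + 0.2*19.0 = 3.8
Step 2: y^k = 3.8, reduced costs: (-3.2, -14.8)
  x^k = (5.0, 5.0), subgradient = b - a^T x = -31.0
  y^{k+1} = 3.8 + 0.2*-31.0 = -2.4
Step 3: y^k = -2.4, reduced costs: (21.6, 22.4)
  x^k = (0.0, 0.0), subgradient = b - a^T x = 19.0
  y^{k+1} = -2.4 + 0.2*19.0 = 1.4
Step 4: y^k = 1.4, reduced costs: (6.4, -0.4)
  x^k = (0.0, 5.0), subgradient = b - a^T x = -11.0
  y^{k+1} = 1.4 + 0.2*-11.0 = -0.8
Dual objective at y_4 = -0.8: reduced costs (15.2, 12.8), box minimizer x = (0.0, 0.0)
g(y_4) = b*y + (c1 - a1*y)*x1 + (c2 - a2*y)*x2 = 19*(-0.8) + 15.2*0.0 + 12.8*0.0 = -15.2 + 0.0 + 0.0 = -15.2


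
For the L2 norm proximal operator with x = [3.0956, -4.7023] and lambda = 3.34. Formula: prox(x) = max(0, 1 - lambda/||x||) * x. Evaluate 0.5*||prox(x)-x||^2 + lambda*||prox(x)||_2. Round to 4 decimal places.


Step 1: Compute ||x||.
||x|| = 5.6298
Step 2: Compute scaling factor.
scale = max(0, 1 - 3.34/5.6298) = 0.4067
Step 3: prox(x) = [1.2591, -1.9125]
||prox(x)|| = 2.2898
Step 4: Proximal objective.
0.5*||prox-x||^2 = 5.5778
lambda*||prox|| = 7.6479
Total = 13.2256


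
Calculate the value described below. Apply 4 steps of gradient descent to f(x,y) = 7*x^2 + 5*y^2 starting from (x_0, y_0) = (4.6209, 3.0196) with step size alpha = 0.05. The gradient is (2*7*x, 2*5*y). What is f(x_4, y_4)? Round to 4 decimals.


Gradient descent on f(x,y) = 7*x^2 + 5*y^2.
Starting point: (4.6209, 3.0196), alpha = 0.05
Step 1: grad_x = 2*7*4.6209 = 64.6926, grad_y = 2*5*3.0196 = 30.196
  x_1 = 4.6209 - 0.05*64.6926 = 1.3863
  y_1 = 3.0196 - 0.05*30.196 = 1.5098
Step 2: grad_x = 2*7*1.3863 = 19.4078, grad_y = 2*5*1.5098 = 15.098
  x_2 = 1.3863 - 0.05*19.4078 = 0.4159
  y_2 = 1.5098 - 0.05*15.098 = 0.7549
Step 3: grad_x = 2*7*0.4159 = 5.8223, grad_y = 2*5*0.7549 = 7.549
  x_3 = 0.4159 - 0.05*5.8223 = 0.1248
  y_3 = 0.7549 - 0.05*7.549 = 0.3775
Step 4: grad_x = 2*7*0.1248 = 1.7467, grad_y = 2*5*0.3775 = 3.7745
  x_4 = 0.1248 - 0.05*1.7467 = 0.0374
  y_4 = 0.3775 - 0.05*3.7745 = 0.1887
f(0.0374, 0.1887) = 7*0.0374^2 + 5*0.1887^2 = 0.1879


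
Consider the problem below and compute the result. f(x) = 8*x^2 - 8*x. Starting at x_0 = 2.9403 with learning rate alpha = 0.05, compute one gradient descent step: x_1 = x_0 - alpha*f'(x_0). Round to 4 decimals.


We compute the gradient at x_0 and apply the update.
f'(x) = 16*x - 8
f'(2.9403) = 16*2.9403 - 8 = 39.0448
x_1 = 2.9403 - 0.05*39.0448 = 0.9881


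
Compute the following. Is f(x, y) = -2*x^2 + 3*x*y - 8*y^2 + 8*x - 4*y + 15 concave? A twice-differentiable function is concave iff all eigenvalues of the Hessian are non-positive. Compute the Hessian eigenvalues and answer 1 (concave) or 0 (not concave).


The Hessian of f(x,y) = -2*x^2 + 3*x*y - 8*y^2 + 8*x - 4*y + 15 is:
H = [[-4, 3], [3, -16]]
Trace = -4 - 16 = -20
Determinant = -4*-16 - (3)^2 = 55
Discriminant = (-20)^2 - 4*55 = 180.0
Eigenvalues: lambda_1 = -16.7082, lambda_2 = -3.2918
The function is concave.

1


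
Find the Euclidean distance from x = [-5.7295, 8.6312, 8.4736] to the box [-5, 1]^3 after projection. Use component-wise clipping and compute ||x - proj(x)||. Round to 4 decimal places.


Project each component onto [-5, 1].
clip(-5.7295) = -5.0, clip(8.6312) = 1.0, clip(8.4736) = 1.0
Projection = [-5.0, 1.0, 1.0]
Squared diffs: [0.5322, 58.2352, 55.8547]
Distance = sqrt(114.6221) = 10.7062


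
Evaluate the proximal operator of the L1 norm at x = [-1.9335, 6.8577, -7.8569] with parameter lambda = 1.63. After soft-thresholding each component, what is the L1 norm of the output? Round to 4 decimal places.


Soft-thresholding with lambda = 1.63:
prox(-1.9335) = sign(-1.9335)*max(|-1.9335| - 1.63, 0) = -0.3035
prox(6.8577) = sign(6.8577)*max(|6.8577| - 1.63, 0) = 5.2277
prox(-7.8569) = sign(-7.8569)*max(|-7.8569| - 1.63, 0) = -6.2269
prox(x) = [-0.3035, 5.2277, -6.2269]
||prox(x)||_1 = 0.3035 + 5.2277 + 6.2269 = 11.7581


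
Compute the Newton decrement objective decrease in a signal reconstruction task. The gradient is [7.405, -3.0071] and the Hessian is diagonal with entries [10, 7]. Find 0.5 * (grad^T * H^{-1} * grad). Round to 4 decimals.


Step 1: H is diagonal, so H^(-1) * g = [0.7405, -0.4296].
Step 2: g^T H^(-1) g = sum_i g_i^2 / H_ii
  = (7.405)^2/10 + (-3.0071)^2/7
  = 5.4834 + 1.2918 = 6.7752
Step 3: Objective decrease = 0.5 * g^T H^(-1) g = 3.3876


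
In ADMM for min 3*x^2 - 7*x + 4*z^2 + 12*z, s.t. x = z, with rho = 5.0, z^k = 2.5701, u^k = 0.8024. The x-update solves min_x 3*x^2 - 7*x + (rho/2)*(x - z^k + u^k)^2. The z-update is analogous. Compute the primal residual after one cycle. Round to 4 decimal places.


ADMM iteration with rho = 5.0, z^k = 2.5701, u^k = 0.8024
Step 1: x-update.
Minimize 3*x^2 - 7*x + (5.0/2)*(x - 2.5701 + 0.8024)^2
FOC: (2*3 + 5.0)*x = 7 + 5.0*(2.5701 - 0.8024)
x^{k+1} = 1.4399
Step 2: z-update.
Minimize 4*z^2 + 12*z + (5.0/2)*(1.4399 - z + 0.8024)^2
FOC: (2*4 + 5.0)*z = -12 + 5.0*(1.4399 + 0.8024)
z^{k+1} = -0.0607
Step 3: u-update.
u^{k+1} = 0.8024 + 1.4399 + 0.0607 = 2.3029
Step 4: Primal residual = |1.4399 + 0.0607| = 1.5005


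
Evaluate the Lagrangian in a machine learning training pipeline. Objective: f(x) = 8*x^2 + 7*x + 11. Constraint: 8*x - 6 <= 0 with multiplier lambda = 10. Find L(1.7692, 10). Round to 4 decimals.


Step 1: Evaluate f(x).
f(1.7692) = 8*1.7692^2 + 7*1.7692 + 11 = 48.4249
Step 2: Evaluate g(x).
g(1.7692) = 8*1.7692 - 6 = 8.1536
Step 3: Compute Lagrangian.
L = 48.4249 + 10*8.1536 = 129.9609


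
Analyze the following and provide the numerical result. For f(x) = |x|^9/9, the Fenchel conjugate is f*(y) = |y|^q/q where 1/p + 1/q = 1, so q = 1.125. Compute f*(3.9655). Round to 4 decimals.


The conjugate exponent q satisfies 1/p + 1/q = 1.
p = 9, so q = 9/(9 - 1) = 1.125
|y|^q = 3.9655^1.125 = 4.7107
f*(3.9655) = 4.7107 / 1.125 = 4.1873


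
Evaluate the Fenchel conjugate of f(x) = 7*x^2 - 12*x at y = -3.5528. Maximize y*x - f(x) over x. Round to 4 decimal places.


f*(y) = sup_x {y*x - a*x^2 - b*x} = sup_x {(y-b)*x - a*x^2}
FOC: (y - b) - 2a*x = 0 => x* = (y - b)/(2a)
x* = (-3.5528 + 12)/(2*7) = 0.6034
f*(-3.5528) = (y-b)^2/(4a) = (-3.5528 + 12)^2/(4*7)
= 71.3552/28 = 2.5484


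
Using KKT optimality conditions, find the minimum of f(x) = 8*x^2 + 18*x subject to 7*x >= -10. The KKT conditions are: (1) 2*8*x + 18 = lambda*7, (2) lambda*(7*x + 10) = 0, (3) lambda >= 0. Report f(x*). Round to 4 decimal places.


Step 1: Try lambda = 0 (constraint inactive).
Stationarity: 2*8*x + 18 = 0
x* = -18/(2*8) = -1.125
Check constraint: 7*-1.125 = -7.875 >= -10 -- satisfied.
Step 2: Compute optimal value.
f(x*) = 8*(-1.125)^2 + 18*(-1.125) = -10.125


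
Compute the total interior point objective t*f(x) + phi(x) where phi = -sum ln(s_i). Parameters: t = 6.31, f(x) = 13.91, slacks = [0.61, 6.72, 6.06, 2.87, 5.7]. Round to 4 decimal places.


Step 1: Compute log-barrier.
ln values: [-0.4943, 1.9051, 1.8017, 1.0543, 1.7405]
phi = -(-0.4943 + 1.9051 + 1.8017 + 1.0543 + 1.7405) = -6.0073
Step 2: Compute augmented objective.
t*f(x) = 6.31*13.91 = 87.7721
Total = 87.7721 - 6.0073 = 81.7648


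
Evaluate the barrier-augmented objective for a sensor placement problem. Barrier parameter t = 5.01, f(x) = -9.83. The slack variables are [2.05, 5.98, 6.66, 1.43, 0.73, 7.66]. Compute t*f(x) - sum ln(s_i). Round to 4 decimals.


Step 1: Compute log-barrier.
ln values: [0.7178, 1.7884, 1.8961, 0.3577, -0.3147, 2.036]
phi = -(0.7178 + 1.7884 + 1.8961 + 0.3577 - 0.3147 + 2.036) = -6.4814
Step 2: Compute augmented objective.
t*f(x) = 5.01*-9.83 = -49.2483
Total = -49.2483 - 6.4814 = -55.7297


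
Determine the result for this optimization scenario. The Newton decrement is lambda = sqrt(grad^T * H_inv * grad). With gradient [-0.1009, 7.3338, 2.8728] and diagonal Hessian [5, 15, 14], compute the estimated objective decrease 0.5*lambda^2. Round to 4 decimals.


Step 1: H is diagonal, so H^(-1) * g = [-0.0202, 0.4889, 0.2052].
Step 2: g^T H^(-1) g = sum_i g_i^2 / H_ii
  = (-0.1009)^2/5 + (7.3338)^2/15 + (2.8728)^2/14
  = 0.002 + 3.5856 + 0.5895 = 4.1772
Step 3: Objective decrease = 0.5 * g^T H^(-1) g = 2.0886


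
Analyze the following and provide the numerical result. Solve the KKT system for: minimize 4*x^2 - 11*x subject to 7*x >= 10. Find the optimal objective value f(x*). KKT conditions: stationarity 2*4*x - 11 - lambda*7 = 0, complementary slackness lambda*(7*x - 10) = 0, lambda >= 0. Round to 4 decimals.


Step 1: Try lambda = 0 (constraint inactive).
x_unc = 11/(2*4) = 1.375
Check: 7*1.375 = 9.625 < 10 -- violated!
Step 2: Constraint must be active: 7*x = 10
x* = 10/7 = 1.4286 (rounded; the exact value 10/7 is used below)
lambda = (2*4*(10/7) - 11)/7 = 0.0612
Step 3: Compute optimal value.
f(x*) = 4*(10/7)^2 - 11*(10/7) = -7.551


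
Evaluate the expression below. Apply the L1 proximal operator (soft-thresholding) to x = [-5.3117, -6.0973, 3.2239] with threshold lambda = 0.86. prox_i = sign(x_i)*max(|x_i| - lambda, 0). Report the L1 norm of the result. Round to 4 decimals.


Soft-thresholding with lambda = 0.86:
prox(-5.3117) = sign(-5.3117)*max(|-5.3117| - 0.86, 0) = -4.4517
prox(-6.0973) = sign(-6.0973)*max(|-6.0973| - 0.86, 0) = -5.2373
prox(3.2239) = sign(3.2239)*max(|3.2239| - 0.86, 0) = 2.3639
prox(x) = [-4.4517, -5.2373, 2.3639]
||prox(x)||_1 = 4.4517 + 5.2373 + 2.3639 = 12.0529


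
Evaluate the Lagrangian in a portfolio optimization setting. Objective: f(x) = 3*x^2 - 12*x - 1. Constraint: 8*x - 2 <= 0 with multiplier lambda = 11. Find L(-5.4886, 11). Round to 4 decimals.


Step 1: Evaluate f(x).
f(-5.4886) = 3*(-5.4886)^2 - 12*(-5.4886) - 1 = 155.2374
Step 2: Evaluate g(x).
g(-5.4886) = 8*-5.4886 - 2 = -45.9088
Step 3: Compute Lagrangian.
L = 155.2374 + 11*-45.9088 = -349.7594


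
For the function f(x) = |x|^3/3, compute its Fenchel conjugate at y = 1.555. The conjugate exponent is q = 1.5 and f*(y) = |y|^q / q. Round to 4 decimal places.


The conjugate exponent q satisfies 1/p + 1/q = 1.
p = 3, so q = 3/(3 - 1) = 1.5
|y|^q = 1.555^1.5 = 1.9391
f*(1.555) = 1.9391 / 1.5 = 1.2927


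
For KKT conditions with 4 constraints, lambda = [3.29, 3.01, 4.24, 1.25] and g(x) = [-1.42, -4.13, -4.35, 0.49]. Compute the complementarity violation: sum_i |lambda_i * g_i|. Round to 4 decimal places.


KKT complementary slackness check:
lambda_1 * g_1 = 3.29 * -1.42 = -4.6718
lambda_2 * g_2 = 3.01 * -4.13 = -12.4313
lambda_3 * g_3 = 4.24 * -4.35 = -18.444
lambda_4 * g_4 = 1.25 * 0.49 = 0.6125
Total violation = 4.6718 + 12.4313 + 18.444 + 0.6125 = 36.1596


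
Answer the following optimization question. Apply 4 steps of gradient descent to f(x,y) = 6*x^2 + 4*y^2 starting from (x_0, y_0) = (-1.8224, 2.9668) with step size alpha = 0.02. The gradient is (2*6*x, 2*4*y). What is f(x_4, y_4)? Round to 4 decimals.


Gradient descent on f(x,y) = 6*x^2 + 4*y^2.
Starting point: (-1.8224, 2.9668), alpha = 0.02
Step 1: grad_x = 2*6*-1.8224 = -21.8688, grad_y = 2*4*2.9668 = 23.7344
  x_1 = -1.8224 - 0.02*-21.8688 = -1.385
  y_1 = 2.9668 - 0.02*23.7344 = 2.4921
Step 2: grad_x = 2*6*-1.385 = -16.6203, grad_y = 2*4*2.4921 = 19.9369
  x_2 = -1.385 - 0.02*-16.6203 = -1.0526
  y_2 = 2.4921 - 0.02*19.9369 = 2.0934
Step 3: grad_x = 2*6*-1.0526 = -12.6314, grad_y = 2*4*2.0934 = 16.747
  x_3 = -1.0526 - 0.02*-12.6314 = -0.8
  y_3 = 2.0934 - 0.02*16.747 = 1.7584
Step 4: grad_x = 2*6*-0.8 = -9.5999, grad_y = 2*4*1.7584 = 14.0675
  x_4 = -0.8 - 0.02*-9.5999 = -0.608
  y_4 = 1.7584 - 0.02*14.0675 = 1.4771
f(-0.608, 1.4771) = 6*(-0.608)^2 + 4*1.4771^2 = 10.945


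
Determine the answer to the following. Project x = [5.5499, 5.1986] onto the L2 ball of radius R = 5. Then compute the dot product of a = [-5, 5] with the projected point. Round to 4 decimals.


Step 1: Compute ||x|| (intermediates to 6 decimals).
||x|| = sqrt(5.5499^2 + 5.1986^2) = 7.604396
Step 2: Project.
Since ||x|| > R, scale = R/||x|| = 5/7.604396 = 0.657514, proj(x) = scale * x
proj(x) = [3.649137, 3.418152]
Step 3: Dot product.
a^T * proj(x) = -5*3.649137 + 5*3.418152 = -1.1549


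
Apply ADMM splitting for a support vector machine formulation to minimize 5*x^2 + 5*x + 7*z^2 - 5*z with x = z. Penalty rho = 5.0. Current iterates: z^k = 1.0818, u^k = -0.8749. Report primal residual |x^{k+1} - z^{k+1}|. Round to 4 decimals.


ADMM iteration with rho = 5.0, z^k = 1.0818, u^k = -0.8749
Step 1: x-update.
Minimize 5*x^2 + 5*x + (5.0/2)*(x - 1.0818 - 0.8749)^2
FOC: (2*5 + 5.0)*x = -5 + 5.0*(1.0818 + 0.8749)
x^{k+1} = 0.3189
Step 2: z-update.
Minimize 7*z^2 - 5*z + (5.0/2)*(0.3189 - z - 0.8749)^2
FOC: (2*7 + 5.0)*z = 5 + 5.0*(0.3189 - 0.8749)
z^{k+1} = 0.1168
Step 3: u-update.
u^{k+1} = -0.8749 + 0.3189 - 0.1168 = -0.6728
Step 4: Primal residual = |0.3189 - 0.1168| = 0.2021
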